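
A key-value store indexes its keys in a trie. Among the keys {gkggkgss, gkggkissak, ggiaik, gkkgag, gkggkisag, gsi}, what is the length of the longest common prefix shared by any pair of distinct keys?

Equivalently: take the maximum, over all pairs, of their longest common prefix length.
e.g. "gkggkisag" and "gkggkissak" share the prefix "gkggkis" of length 7; no pair shares a longer one.
Longest shared-prefix length: 7

7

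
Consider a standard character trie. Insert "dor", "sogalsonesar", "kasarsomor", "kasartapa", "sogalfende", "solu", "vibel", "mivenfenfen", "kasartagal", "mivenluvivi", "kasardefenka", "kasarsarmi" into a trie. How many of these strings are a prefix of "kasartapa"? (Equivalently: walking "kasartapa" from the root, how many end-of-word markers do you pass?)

Check each prefix of "kasartapa" against the stored set — each match is an end-marker on the path.
Prefixes of the query that are stored words: "kasartapa"
Count: 1

1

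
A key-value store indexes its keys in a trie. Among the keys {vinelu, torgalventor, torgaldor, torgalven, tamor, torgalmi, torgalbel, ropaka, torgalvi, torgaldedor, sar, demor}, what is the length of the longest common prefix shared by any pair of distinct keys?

9

The deepest shared node is where two words last agree before diverging.
"torgalven" and "torgalventor" agree on "torgalven" (9 characters) before diverging; nothing deeper is shared.
Longest shared-prefix length: 9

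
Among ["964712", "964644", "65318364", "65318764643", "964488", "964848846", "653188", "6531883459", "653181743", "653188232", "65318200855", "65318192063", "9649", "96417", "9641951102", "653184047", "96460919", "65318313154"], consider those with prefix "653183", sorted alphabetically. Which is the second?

65318364

DFS of the "653183" subtree visits, in order: "65318313154", "65318364"
Position 2: 65318364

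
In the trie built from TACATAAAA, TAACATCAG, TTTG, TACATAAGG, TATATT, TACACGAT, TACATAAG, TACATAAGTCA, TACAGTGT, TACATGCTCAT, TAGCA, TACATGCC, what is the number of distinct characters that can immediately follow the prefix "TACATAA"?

Follow the path "TACATAA" to its node, then look at its outgoing edges.
Characters that immediately follow "TACATAA" among the stored strings: {A, G}.
That node has 2 child edges.

2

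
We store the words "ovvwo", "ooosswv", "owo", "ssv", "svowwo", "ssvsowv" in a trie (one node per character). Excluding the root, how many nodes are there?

25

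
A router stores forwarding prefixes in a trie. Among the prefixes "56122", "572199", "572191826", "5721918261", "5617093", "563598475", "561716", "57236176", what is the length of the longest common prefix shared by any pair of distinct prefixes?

Look for the deepest trie node that still has at least two words in its subtree.
"572191826" and "5721918261" agree on "572191826" (9 characters) before diverging; nothing deeper is shared.
Longest shared-prefix length: 9

9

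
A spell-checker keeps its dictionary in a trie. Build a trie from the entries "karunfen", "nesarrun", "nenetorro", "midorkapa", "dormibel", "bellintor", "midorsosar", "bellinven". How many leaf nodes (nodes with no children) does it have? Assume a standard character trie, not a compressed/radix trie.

8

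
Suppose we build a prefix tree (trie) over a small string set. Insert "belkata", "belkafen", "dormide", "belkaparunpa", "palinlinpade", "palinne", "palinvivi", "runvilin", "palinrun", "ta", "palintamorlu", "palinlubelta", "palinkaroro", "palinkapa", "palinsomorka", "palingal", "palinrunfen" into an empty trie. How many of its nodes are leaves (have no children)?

16

Leaves are exactly the stored words that no other stored word extends.
Those words: "belkafen", "belkaparunpa", "belkata", "dormide", "palingal", "palinkapa", "palinkaroro", "palinlinpade", "palinlubelta", "palinne", "palinrunfen", "palinsomorka", "palintamorlu", "palinvivi", "runvilin", "ta"
Leaf count: 16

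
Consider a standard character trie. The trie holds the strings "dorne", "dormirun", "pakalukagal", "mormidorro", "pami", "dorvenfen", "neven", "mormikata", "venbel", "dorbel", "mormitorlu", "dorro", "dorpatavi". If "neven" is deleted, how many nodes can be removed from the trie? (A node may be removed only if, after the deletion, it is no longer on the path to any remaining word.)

5

A node on "neven"'s path can go only if nothing else ends at it or branches off below it.
No other word shares any prefix with "neven", so all 5 of its nodes go.
Nodes removed: 5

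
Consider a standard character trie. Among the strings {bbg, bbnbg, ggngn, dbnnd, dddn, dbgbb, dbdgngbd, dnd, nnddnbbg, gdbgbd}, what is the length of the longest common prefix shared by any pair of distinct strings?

Look for the deepest trie node that still has at least two words in its subtree.
e.g. "bbg" and "bbnbg" share the prefix "bb" of length 2; no pair shares a longer one.
Longest shared-prefix length: 2

2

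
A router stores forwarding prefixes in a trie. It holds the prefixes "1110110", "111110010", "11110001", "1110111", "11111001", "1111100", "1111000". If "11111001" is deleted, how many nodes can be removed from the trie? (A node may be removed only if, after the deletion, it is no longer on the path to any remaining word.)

After clearing the end-marker at "11111001", prune upward until reaching a node still needed by another word.
Every node on "11111001" is still needed (e.g. by "111110010"), so nothing is freed.
Nodes removed: 0

0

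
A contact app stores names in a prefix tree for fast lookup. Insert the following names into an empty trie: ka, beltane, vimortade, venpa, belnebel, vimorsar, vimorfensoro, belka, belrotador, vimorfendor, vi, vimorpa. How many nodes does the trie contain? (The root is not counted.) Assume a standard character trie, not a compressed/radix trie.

51

Count nodes per top-level branch (shared prefixes stored once):
  'b'-branch (belka, belnebel, belrotador, beltane): 21 nodes
  'k'-branch (ka): 2 nodes
  'v'-branch (venpa, vi, vimorfendor, vimorfensoro, vimorpa, vimorsar, vimortade): 28 nodes
Sum: 51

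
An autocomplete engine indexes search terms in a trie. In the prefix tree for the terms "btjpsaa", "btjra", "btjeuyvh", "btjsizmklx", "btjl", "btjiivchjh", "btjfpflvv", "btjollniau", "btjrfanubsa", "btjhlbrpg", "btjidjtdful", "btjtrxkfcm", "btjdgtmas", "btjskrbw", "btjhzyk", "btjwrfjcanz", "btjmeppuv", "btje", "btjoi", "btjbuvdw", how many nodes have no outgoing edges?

19

A leaf is a node with no children — equivalently, the end of a word that is not a proper prefix of any other stored word.
Those words: "btjbuvdw", "btjdgtmas", "btjeuyvh", "btjfpflvv", "btjhlbrpg", "btjhzyk", "btjidjtdful", "btjiivchjh", "btjl", "btjmeppuv", "btjoi", "btjollniau", "btjpsaa", "btjra", "btjrfanubsa", "btjsizmklx", "btjskrbw", "btjtrxkfcm", "btjwrfjcanz"
Leaf count: 19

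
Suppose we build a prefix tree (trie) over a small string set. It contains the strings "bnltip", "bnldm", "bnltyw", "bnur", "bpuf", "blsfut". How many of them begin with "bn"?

4

Walk to "bn"; the words in its subtree are exactly those with that prefix.
Words under "bn": bnldm, bnltip, bnltyw, bnur
Count: 4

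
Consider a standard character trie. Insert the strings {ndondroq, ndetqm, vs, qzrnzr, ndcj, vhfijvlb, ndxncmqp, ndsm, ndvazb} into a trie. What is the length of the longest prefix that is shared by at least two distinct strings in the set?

2

Equivalently: take the maximum, over all pairs, of their longest common prefix length.
"ndcj" and "ndetqm" agree on "nd" (2 characters) before diverging; nothing deeper is shared.
Longest shared-prefix length: 2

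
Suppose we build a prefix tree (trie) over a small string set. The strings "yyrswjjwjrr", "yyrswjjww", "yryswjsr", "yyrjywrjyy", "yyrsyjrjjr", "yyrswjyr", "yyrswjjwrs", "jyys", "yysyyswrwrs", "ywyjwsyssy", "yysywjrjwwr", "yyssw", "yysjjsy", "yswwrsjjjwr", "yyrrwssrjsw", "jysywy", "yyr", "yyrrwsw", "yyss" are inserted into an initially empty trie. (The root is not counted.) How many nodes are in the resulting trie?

Trace insertions, counting only characters that open a new branch:
  "yyrswjjwjrr" → 11 new (y, y, r, s, w, j, j, w, j, r, r)
  "yyrswjjww" → prefix "yyrswjjw" already present; 1 new (w)
  "yryswjsr" → prefix "y" already present; 7 new (r, y, s, w, j, s, r)
  "yyrjywrjyy" → prefix "yyr" already present; 7 new (j, y, w, r, j, y, y)
  "yyrsyjrjjr" → prefix "yyrs" already present; 6 new (y, j, r, j, j, r)
  "yyrswjyr" → prefix "yyrswj" already present; 2 new (y, r)
  "yyrswjjwrs" → prefix "yyrswjjw" already present; 2 new (r, s)
  "jyys" → 4 new (j, y, y, s)
  "yysyyswrwrs" → prefix "yy" already present; 9 new (s, y, y, s, w, r, w, r, s)
  "ywyjwsyssy" → prefix "y" already present; 9 new (w, y, j, w, s, y, s, s, y)
  "yysywjrjwwr" → prefix "yysy" already present; 7 new (w, j, r, j, w, w, r)
  "yyssw" → prefix "yys" already present; 2 new (s, w)
  "yysjjsy" → prefix "yys" already present; 4 new (j, j, s, y)
  "yswwrsjjjwr" → prefix "y" already present; 10 new (s, w, w, r, s, j, j, j, w, r)
  "yyrrwssrjsw" → prefix "yyr" already present; 8 new (r, w, s, s, r, j, s, w)
  "jysywy" → prefix "jy" already present; 4 new (s, y, w, y)
  "yyr" → prefix "yyr" already present; 0 new (none)
  "yyrrwsw" → prefix "yyrrws" already present; 1 new (w)
  "yyss" → prefix "yyss" already present; 0 new (none)
Total nodes = 11 + 1 + 7 + 7 + 6 + 2 + 2 + 4 + 9 + 9 + 7 + 2 + 4 + 10 + 8 + 4 + 0 + 1 + 0 = 94

94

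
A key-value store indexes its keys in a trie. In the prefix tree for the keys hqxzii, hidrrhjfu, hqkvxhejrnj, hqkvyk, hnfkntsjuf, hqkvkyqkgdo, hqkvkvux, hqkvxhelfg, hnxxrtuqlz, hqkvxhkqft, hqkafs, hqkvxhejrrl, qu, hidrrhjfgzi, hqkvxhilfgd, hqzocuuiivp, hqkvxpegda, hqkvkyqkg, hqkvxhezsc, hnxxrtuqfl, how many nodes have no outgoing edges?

19

Leaves are exactly the stored words that no other stored word extends.
Those words: "hidrrhjfgzi", "hidrrhjfu", "hnfkntsjuf", "hnxxrtuqfl", "hnxxrtuqlz", "hqkafs", "hqkvkvux", "hqkvkyqkgdo", "hqkvxhejrnj", "hqkvxhejrrl", "hqkvxhelfg", "hqkvxhezsc", "hqkvxhilfgd", "hqkvxhkqft", "hqkvxpegda", "hqkvyk", "hqxzii", "hqzocuuiivp", "qu"
Leaf count: 19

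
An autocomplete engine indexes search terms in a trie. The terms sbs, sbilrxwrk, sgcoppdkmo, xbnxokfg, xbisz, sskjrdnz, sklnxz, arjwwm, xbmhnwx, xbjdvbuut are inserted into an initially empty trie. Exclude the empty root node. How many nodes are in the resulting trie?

60

Trace insertions, counting only characters that open a new branch:
  "sbs" → 3 new (s, b, s)
  "sbilrxwrk" → prefix "sb" already present; 7 new (i, l, r, x, w, r, k)
  "sgcoppdkmo" → prefix "s" already present; 9 new (g, c, o, p, p, d, k, m, o)
  "xbnxokfg" → 8 new (x, b, n, x, o, k, f, g)
  "xbisz" → prefix "xb" already present; 3 new (i, s, z)
  "sskjrdnz" → prefix "s" already present; 7 new (s, k, j, r, d, n, z)
  "sklnxz" → prefix "s" already present; 5 new (k, l, n, x, z)
  "arjwwm" → 6 new (a, r, j, w, w, m)
  "xbmhnwx" → prefix "xb" already present; 5 new (m, h, n, w, x)
  "xbjdvbuut" → prefix "xb" already present; 7 new (j, d, v, b, u, u, t)
Total nodes = 3 + 7 + 9 + 8 + 3 + 7 + 5 + 6 + 5 + 7 = 60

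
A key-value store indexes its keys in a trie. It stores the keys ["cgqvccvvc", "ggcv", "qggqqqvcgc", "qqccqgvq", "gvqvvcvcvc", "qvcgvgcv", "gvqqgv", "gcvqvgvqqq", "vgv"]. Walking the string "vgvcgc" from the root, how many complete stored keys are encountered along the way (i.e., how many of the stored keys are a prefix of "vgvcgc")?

1

Check each prefix of "vgvcgc" against the stored set — each match is an end-marker on the path.
Prefixes of the query that are stored words: "vgv"
Count: 1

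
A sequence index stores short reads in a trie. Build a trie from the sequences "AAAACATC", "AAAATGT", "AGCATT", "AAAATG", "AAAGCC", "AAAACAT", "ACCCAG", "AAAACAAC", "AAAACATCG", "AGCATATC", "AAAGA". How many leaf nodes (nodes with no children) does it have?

8

A leaf is a node with no children — equivalently, the end of a word that is not a proper prefix of any other stored word.
Those words: "AAAACAAC", "AAAACATCG", "AAAATGT", "AAAGA", "AAAGCC", "ACCCAG", "AGCATATC", "AGCATT"
Leaf count: 8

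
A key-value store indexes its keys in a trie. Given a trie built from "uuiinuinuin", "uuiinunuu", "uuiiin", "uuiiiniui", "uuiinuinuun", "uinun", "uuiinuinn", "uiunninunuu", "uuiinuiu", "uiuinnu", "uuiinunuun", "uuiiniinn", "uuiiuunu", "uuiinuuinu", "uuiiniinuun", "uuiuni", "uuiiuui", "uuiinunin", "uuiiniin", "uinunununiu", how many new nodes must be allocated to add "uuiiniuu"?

2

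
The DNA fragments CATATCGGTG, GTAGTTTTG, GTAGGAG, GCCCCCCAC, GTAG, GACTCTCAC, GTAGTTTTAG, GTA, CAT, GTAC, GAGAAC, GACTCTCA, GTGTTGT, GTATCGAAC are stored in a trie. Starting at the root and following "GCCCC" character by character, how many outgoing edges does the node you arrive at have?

1

Follow the path "GCCCC" to its node, then look at its outgoing edges.
Distinct next characters after "GCCCC": C.
That node has 1 child edge.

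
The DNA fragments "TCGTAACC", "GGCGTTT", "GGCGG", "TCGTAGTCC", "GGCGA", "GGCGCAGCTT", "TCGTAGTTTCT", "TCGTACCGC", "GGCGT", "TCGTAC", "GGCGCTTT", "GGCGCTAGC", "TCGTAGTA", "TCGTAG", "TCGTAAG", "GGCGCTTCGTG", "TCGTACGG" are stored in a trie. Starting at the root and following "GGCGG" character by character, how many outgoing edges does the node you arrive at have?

Walk "GGCGG" from the root, arriving at one node.
No stored string extends past "GGCGG".
That node has 0 child edges.

0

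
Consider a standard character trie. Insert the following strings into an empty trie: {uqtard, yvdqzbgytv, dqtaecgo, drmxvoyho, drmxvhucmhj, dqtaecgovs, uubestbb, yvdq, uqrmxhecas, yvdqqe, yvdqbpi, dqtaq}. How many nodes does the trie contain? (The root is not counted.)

61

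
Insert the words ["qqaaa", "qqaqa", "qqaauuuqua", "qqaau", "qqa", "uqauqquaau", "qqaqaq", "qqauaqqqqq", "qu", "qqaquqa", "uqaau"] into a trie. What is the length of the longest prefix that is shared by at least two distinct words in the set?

5

Look for the deepest trie node that still has at least two words in its subtree.
"qqaau" and "qqaauuuqua" agree on "qqaau" (5 characters) before diverging; nothing deeper is shared.
Longest shared-prefix length: 5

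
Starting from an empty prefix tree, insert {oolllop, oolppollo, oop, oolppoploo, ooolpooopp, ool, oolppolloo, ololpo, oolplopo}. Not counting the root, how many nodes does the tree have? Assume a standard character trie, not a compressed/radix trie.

For each word, the new-node count is its length minus the longest prefix already in the trie:
  "oolllop" → 7 new (o, o, l, l, l, o, p)
  "oolppollo" → prefix "ool" already present; 6 new (p, p, o, l, l, o)
  "oop" → prefix "oo" already present; 1 new (p)
  "oolppoploo" → prefix "oolppo" already present; 4 new (p, l, o, o)
  "ooolpooopp" → prefix "oo" already present; 8 new (o, l, p, o, o, o, p, p)
  "ool" → prefix "ool" already present; 0 new (none)
  "oolppolloo" → prefix "oolppollo" already present; 1 new (o)
  "ololpo" → prefix "o" already present; 5 new (l, o, l, p, o)
  "oolplopo" → prefix "oolp" already present; 4 new (l, o, p, o)
Total nodes = 7 + 6 + 1 + 4 + 8 + 0 + 1 + 5 + 4 = 36

36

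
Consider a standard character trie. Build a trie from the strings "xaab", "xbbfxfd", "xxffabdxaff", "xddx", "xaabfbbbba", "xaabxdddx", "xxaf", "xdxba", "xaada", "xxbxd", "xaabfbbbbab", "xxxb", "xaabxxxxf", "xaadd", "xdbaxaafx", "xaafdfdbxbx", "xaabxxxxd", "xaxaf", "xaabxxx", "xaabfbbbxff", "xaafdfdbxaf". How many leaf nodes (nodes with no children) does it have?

Leaves are exactly the stored words that no other stored word extends.
Those words: "xaabfbbbbab", "xaabfbbbxff", "xaabxdddx", "xaabxxxxd", "xaabxxxxf", "xaada", "xaadd", "xaafdfdbxaf", "xaafdfdbxbx", "xaxaf", "xbbfxfd", "xdbaxaafx", "xddx", "xdxba", "xxaf", "xxbxd", "xxffabdxaff", "xxxb"
Leaf count: 18

18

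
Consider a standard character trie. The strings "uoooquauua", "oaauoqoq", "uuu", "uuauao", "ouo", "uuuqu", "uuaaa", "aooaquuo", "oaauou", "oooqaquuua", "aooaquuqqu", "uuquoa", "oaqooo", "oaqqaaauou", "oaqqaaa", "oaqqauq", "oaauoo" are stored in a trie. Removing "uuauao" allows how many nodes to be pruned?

3

Walk "uuauao" from the leaf back toward the root, removing each node that no remaining word uses.
The suffix "uao" (3 nodes) is used only by "uuauao"; the node for "uua" still has the child "a", so pruning stops there.
Nodes removed: 3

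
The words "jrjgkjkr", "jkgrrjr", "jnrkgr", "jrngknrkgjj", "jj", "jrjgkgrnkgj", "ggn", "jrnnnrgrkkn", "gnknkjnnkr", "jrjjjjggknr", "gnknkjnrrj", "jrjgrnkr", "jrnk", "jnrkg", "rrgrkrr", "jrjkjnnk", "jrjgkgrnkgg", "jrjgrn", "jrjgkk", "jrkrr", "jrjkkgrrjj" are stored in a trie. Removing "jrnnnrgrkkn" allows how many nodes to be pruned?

8

A node on "jrnnnrgrkkn"'s path can go only if nothing else ends at it or branches off below it.
The suffix "nnrgrkkn" (8 nodes) is used only by "jrnnnrgrkkn"; the node for "jrn" still has the child "g", so pruning stops there.
Nodes removed: 8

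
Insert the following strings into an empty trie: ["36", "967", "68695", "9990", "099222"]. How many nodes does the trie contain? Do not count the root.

Count nodes per top-level branch (shared prefixes stored once):
  '0'-branch (099222): 6 nodes
  '3'-branch (36): 2 nodes
  '6'-branch (68695): 5 nodes
  '9'-branch (967, 9990): 6 nodes
Sum: 19

19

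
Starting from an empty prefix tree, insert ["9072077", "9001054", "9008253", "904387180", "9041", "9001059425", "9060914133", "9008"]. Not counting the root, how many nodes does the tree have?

36

Trie structure (* marks end of a word):
(root)
└─ 9
   └─ 0
      ├─ 0
      │  ├─ 1
      │  │  └─ 0
      │  │     └─ 5
      │  │        ├─ 4 *
      │  │        └─ 9
      │  │           └─ 4
      │  │              └─ 2
      │  │                 └─ 5 *
      │  └─ 8 *
      │     └─ 2
      │        └─ 5
      │           └─ 3 *
      ├─ 4
      │  ├─ 1 *
      │  └─ 3
      │     └─ 8
      │        └─ 7
      │           └─ 1
      │              └─ 8
      │                 └─ 0 *
      ├─ 6
      │  └─ 0
      │     └─ 9
      │        └─ 1
      │           └─ 4
      │              └─ 1
      │                 └─ 3
      │                    └─ 3 *
      └─ 7
         └─ 2
            └─ 0
               └─ 7
                  └─ 7 *
Counting every labelled node above: 36.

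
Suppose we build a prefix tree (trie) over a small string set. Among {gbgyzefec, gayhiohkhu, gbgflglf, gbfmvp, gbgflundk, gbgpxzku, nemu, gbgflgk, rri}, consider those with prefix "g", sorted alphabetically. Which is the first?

Filter for "g…" and sort: "gayhiohkhu", "gbfmvp", "gbgflgk", "gbgflglf", "gbgflundk", "gbgpxzku", "gbgyzefec"
The 1st is gayhiohkhu.

gayhiohkhu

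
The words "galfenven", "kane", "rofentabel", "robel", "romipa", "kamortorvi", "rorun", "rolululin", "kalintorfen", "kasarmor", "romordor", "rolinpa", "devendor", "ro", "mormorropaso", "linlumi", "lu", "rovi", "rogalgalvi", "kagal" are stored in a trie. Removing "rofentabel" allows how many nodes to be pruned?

After clearing the end-marker at "rofentabel", prune upward until reaching a node still needed by another word.
The suffix "fentabel" (8 nodes) is used only by "rofentabel"; the node for "ro" still has the child "b", so pruning stops there.
Nodes removed: 8

8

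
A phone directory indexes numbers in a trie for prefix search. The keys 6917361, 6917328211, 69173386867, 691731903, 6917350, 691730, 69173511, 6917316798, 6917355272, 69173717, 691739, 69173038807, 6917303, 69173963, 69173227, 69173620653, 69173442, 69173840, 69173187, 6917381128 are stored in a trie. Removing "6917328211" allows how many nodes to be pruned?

After clearing the end-marker at "6917328211", prune upward until reaching a node still needed by another word.
The suffix "8211" (4 nodes) is used only by "6917328211"; the node for "691732" still has the child "2", so pruning stops there.
Nodes removed: 4

4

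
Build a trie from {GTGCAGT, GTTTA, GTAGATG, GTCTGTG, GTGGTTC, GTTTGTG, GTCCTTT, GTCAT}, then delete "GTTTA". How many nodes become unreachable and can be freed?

1

After clearing the end-marker at "GTTTA", prune upward until reaching a node still needed by another word.
The suffix "A" (1 node) is used only by "GTTTA"; the node for "GTTT" still has the child "G", so pruning stops there.
Nodes removed: 1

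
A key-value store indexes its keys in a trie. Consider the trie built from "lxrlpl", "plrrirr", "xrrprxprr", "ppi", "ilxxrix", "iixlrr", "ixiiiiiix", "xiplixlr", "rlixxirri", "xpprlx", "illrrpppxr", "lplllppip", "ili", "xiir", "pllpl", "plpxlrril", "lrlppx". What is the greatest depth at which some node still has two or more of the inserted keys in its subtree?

Look for the deepest trie node that still has at least two words in its subtree.
"ili" and "illrrpppxr" agree on "il" (2 characters) before diverging; nothing deeper is shared.
Longest shared-prefix length: 2

2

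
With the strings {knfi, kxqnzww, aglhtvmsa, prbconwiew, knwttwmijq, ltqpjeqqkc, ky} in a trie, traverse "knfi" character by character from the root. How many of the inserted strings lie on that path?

Check each prefix of "knfi" against the stored set — each match is an end-marker on the path.
Prefixes of the query that are stored words: "knfi"
Count: 1

1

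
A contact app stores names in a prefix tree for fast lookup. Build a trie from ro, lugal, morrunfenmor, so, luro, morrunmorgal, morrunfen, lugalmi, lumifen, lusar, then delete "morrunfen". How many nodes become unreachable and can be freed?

0

Walk "morrunfen" from the leaf back toward the root, removing each node that no remaining word uses.
Every node on "morrunfen" is still needed (e.g. by "morrunfenmor"), so nothing is freed.
Nodes removed: 0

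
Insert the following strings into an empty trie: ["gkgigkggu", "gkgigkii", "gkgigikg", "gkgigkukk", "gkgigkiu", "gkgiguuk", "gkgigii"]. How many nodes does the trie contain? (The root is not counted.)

For each word, the new-node count is its length minus the longest prefix already in the trie:
  "gkgigkggu" → 9 new (g, k, g, i, g, k, g, g, u)
  "gkgigkii" → prefix "gkgigk" already present; 2 new (i, i)
  "gkgigikg" → prefix "gkgig" already present; 3 new (i, k, g)
  "gkgigkukk" → prefix "gkgigk" already present; 3 new (u, k, k)
  "gkgigkiu" → prefix "gkgigki" already present; 1 new (u)
  "gkgiguuk" → prefix "gkgig" already present; 3 new (u, u, k)
  "gkgigii" → prefix "gkgigi" already present; 1 new (i)
Total nodes = 9 + 2 + 3 + 3 + 1 + 3 + 1 = 22

22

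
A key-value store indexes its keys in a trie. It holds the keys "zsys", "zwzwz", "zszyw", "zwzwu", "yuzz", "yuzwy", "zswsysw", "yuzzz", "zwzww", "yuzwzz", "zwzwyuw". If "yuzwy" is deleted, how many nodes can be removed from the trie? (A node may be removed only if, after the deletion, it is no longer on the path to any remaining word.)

1

Walk "yuzwy" from the leaf back toward the root, removing each node that no remaining word uses.
The suffix "y" (1 node) is used only by "yuzwy"; the node for "yuzw" still has the child "z", so pruning stops there.
Nodes removed: 1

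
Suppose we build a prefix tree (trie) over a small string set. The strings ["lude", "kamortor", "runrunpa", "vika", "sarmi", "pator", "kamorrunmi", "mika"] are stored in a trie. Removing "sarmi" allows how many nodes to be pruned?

A node on "sarmi"'s path can go only if nothing else ends at it or branches off below it.
No other word shares any prefix with "sarmi", so all 5 of its nodes go.
Nodes removed: 5

5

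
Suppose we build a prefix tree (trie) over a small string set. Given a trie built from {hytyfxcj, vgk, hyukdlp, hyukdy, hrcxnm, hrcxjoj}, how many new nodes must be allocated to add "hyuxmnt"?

4

The longest prefix of "hyuxmnt" already in the trie is "hyu" (length 3).
Each of the 4 remaining characters creates one node.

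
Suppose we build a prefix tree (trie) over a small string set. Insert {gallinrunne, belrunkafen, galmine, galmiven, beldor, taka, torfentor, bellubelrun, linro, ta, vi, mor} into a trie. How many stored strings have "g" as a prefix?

3

Walk to "g"; the words in its subtree are exactly those with that prefix.
Words under "g": gallinrunne, galmine, galmiven
Count: 3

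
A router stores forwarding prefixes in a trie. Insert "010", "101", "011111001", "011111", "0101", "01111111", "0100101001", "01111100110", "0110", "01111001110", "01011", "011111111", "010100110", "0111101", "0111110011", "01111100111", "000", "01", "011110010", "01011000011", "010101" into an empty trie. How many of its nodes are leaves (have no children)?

A leaf is a node with no children — equivalently, the end of a word that is not a proper prefix of any other stored word.
Those words: "000", "0100101001", "010100110", "010101", "01011000011", "0110", "011110010", "01111001110", "0111101", "01111100110", "01111100111", "011111111", "101"
Leaf count: 13

13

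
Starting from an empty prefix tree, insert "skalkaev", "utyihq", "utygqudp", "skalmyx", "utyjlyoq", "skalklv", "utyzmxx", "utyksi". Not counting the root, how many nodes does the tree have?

For each word, the new-node count is its length minus the longest prefix already in the trie:
  "skalkaev" → 8 new (s, k, a, l, k, a, e, v)
  "utyihq" → 6 new (u, t, y, i, h, q)
  "utygqudp" → prefix "uty" already present; 5 new (g, q, u, d, p)
  "skalmyx" → prefix "skal" already present; 3 new (m, y, x)
  "utyjlyoq" → prefix "uty" already present; 5 new (j, l, y, o, q)
  "skalklv" → prefix "skalk" already present; 2 new (l, v)
  "utyzmxx" → prefix "uty" already present; 4 new (z, m, x, x)
  "utyksi" → prefix "uty" already present; 3 new (k, s, i)
Total nodes = 8 + 6 + 5 + 3 + 5 + 2 + 4 + 3 = 36

36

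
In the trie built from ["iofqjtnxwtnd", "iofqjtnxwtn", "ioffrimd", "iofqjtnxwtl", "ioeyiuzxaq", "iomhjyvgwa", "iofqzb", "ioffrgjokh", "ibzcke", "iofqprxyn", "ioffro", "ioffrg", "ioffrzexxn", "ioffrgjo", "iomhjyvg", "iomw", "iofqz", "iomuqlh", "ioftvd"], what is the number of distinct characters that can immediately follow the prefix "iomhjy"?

1

Follow the path "iomhjy" to its node, then look at its outgoing edges.
Characters that immediately follow "iomhjy" among the stored strings: {v}.
That node has 1 child edge.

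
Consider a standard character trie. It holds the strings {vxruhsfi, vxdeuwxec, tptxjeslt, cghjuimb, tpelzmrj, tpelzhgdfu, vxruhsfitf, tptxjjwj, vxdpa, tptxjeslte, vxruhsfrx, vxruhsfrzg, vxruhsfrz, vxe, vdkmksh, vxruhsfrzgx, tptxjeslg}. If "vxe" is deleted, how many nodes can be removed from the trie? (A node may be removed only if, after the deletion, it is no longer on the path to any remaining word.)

1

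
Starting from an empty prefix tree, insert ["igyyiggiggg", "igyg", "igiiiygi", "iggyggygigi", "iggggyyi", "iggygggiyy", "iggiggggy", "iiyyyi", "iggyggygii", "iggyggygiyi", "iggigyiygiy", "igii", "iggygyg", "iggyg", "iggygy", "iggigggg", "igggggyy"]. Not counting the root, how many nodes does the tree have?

61

Count nodes per top-level branch (shared prefixes stored once):
  'i'-branch (igggggyy, iggggyyi, iggigggg, iggiggggy, iggigyiygiy, iggyg, iggygggiyy, iggyggygigi, iggyggygii, iggyggygiyi, iggygy, iggygyg, igii, igiiiygi, igyg, igyyiggiggg, iiyyyi): 61 nodes
Sum: 61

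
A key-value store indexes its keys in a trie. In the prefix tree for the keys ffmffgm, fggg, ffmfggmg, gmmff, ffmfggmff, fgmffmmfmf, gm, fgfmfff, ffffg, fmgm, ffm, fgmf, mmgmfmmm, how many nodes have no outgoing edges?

10

A leaf is a node with no children — equivalently, the end of a word that is not a proper prefix of any other stored word.
Those words: "ffffg", "ffmffgm", "ffmfggmff", "ffmfggmg", "fgfmfff", "fggg", "fgmffmmfmf", "fmgm", "gmmff", "mmgmfmmm"
Leaf count: 10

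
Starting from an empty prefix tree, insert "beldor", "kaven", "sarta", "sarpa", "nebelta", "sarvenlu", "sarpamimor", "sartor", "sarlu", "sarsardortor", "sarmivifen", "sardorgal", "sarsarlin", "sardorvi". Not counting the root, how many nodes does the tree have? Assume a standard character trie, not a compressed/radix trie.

66

Count nodes per top-level branch (shared prefixes stored once):
  'b'-branch (beldor): 6 nodes
  'k'-branch (kaven): 5 nodes
  'n'-branch (nebelta): 7 nodes
  's'-branch (sardorgal, sardorvi, sarlu, sarmivifen, sarpa, sarpamimor, sarsardortor, sarsarlin, sarta, sartor, sarvenlu): 48 nodes
Sum: 66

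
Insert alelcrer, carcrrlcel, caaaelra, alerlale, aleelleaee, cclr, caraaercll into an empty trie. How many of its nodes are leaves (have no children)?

7

Leaves are exactly the stored words that no other stored word extends.
Those words: "aleelleaee", "alelcrer", "alerlale", "caaaelra", "caraaercll", "carcrrlcel", "cclr"
Leaf count: 7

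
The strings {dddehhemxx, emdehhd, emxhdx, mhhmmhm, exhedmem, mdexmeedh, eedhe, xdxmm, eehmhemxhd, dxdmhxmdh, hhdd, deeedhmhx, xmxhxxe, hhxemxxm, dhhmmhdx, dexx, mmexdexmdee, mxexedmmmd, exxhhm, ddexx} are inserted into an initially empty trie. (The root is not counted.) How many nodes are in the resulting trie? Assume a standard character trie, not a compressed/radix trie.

127

Insert word by word; a character creates a node only if that edge doesn't already exist:
  "dddehhemxx" → 10 new (d, d, d, e, h, h, e, m, x, x)
  "emdehhd" → 7 new (e, m, d, e, h, h, d)
  "emxhdx" → prefix "em" already present; 4 new (x, h, d, x)
  "mhhmmhm" → 7 new (m, h, h, m, m, h, m)
  "exhedmem" → prefix "e" already present; 7 new (x, h, e, d, m, e, m)
  "mdexmeedh" → prefix "m" already present; 8 new (d, e, x, m, e, e, d, h)
  "eedhe" → prefix "e" already present; 4 new (e, d, h, e)
  "xdxmm" → 5 new (x, d, x, m, m)
  "eehmhemxhd" → prefix "ee" already present; 8 new (h, m, h, e, m, x, h, d)
  "dxdmhxmdh" → prefix "d" already present; 8 new (x, d, m, h, x, m, d, h)
  "hhdd" → 4 new (h, h, d, d)
  "deeedhmhx" → prefix "d" already present; 8 new (e, e, e, d, h, m, h, x)
  "xmxhxxe" → prefix "x" already present; 6 new (m, x, h, x, x, e)
  "hhxemxxm" → prefix "hh" already present; 6 new (x, e, m, x, x, m)
  "dhhmmhdx" → prefix "d" already present; 7 new (h, h, m, m, h, d, x)
  "dexx" → prefix "de" already present; 2 new (x, x)
  "mmexdexmdee" → prefix "m" already present; 10 new (m, e, x, d, e, x, m, d, e, e)
  "mxexedmmmd" → prefix "m" already present; 9 new (x, e, x, e, d, m, m, m, d)
  "exxhhm" → prefix "ex" already present; 4 new (x, h, h, m)
  "ddexx" → prefix "dd" already present; 3 new (e, x, x)
Total nodes = 10 + 7 + 4 + 7 + 7 + 8 + 4 + 5 + 8 + 8 + 4 + 8 + 6 + 6 + 7 + 2 + 10 + 9 + 4 + 3 = 127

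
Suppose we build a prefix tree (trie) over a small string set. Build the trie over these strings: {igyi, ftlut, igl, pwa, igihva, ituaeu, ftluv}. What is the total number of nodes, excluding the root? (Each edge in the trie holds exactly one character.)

Count nodes per top-level branch (shared prefixes stored once):
  'f'-branch (ftlut, ftluv): 6 nodes
  'i'-branch (igihva, igl, igyi, ituaeu): 14 nodes
  'p'-branch (pwa): 3 nodes
Sum: 23

23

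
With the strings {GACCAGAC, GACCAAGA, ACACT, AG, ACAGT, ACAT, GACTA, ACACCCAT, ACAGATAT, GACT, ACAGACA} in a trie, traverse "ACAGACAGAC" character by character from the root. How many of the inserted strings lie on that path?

1

Walk "ACAGACAGAC" from the root; an end-of-word marker is hit whenever a stored word is a prefix of "ACAGACAGAC".
Prefixes of the query that are stored words: "ACAGACA"
Count: 1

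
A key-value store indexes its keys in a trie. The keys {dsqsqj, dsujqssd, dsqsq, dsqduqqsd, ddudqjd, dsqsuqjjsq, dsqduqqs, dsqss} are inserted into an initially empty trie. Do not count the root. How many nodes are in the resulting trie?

Trie structure (* marks end of a word):
(root)
└─ d
   ├─ d
   │  └─ u
   │     └─ d
   │        └─ q
   │           └─ j
   │              └─ d *
   └─ s
      ├─ q
      │  ├─ d
      │  │  └─ u
      │  │     └─ q
      │  │        └─ q
      │  │           └─ s *
      │  │              └─ d *
      │  └─ s
      │     ├─ q *
      │     │  └─ j *
      │     ├─ s *
      │     └─ u
      │        └─ q
      │           └─ j
      │              └─ j
      │                 └─ s
      │                    └─ q *
      └─ u
         └─ j
            └─ q
               └─ s
                  └─ s
                     └─ d *
Counting every labelled node above: 31.

31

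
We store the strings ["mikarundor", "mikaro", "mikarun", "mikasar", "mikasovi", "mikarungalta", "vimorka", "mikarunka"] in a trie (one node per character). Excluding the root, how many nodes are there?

31

Trace insertions, counting only characters that open a new branch:
  "mikarundor" → 10 new (m, i, k, a, r, u, n, d, o, r)
  "mikaro" → prefix "mikar" already present; 1 new (o)
  "mikarun" → prefix "mikarun" already present; 0 new (none)
  "mikasar" → prefix "mika" already present; 3 new (s, a, r)
  "mikasovi" → prefix "mikas" already present; 3 new (o, v, i)
  "mikarungalta" → prefix "mikarun" already present; 5 new (g, a, l, t, a)
  "vimorka" → 7 new (v, i, m, o, r, k, a)
  "mikarunka" → prefix "mikarun" already present; 2 new (k, a)
Total nodes = 10 + 1 + 0 + 3 + 3 + 5 + 7 + 2 = 31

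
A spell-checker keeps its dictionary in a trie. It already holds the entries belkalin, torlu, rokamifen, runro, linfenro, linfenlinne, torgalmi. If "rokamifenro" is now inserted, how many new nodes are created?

The longest prefix of "rokamifenro" already in the trie is "rokamifen" (length 9).
Each of the 2 remaining characters creates one node.

2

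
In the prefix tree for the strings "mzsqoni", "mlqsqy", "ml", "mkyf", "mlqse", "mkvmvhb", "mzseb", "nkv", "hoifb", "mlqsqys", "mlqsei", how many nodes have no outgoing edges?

8

Leaves are exactly the stored words that no other stored word extends.
Those words: "hoifb", "mkvmvhb", "mkyf", "mlqsei", "mlqsqys", "mzseb", "mzsqoni", "nkv"
Leaf count: 8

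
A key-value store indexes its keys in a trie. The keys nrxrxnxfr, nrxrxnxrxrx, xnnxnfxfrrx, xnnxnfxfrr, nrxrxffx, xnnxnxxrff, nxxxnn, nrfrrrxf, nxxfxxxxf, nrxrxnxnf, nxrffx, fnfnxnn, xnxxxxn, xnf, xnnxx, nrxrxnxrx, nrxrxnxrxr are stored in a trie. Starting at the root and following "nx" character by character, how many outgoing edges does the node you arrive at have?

Walk "nx" from the root, arriving at one node.
Characters that immediately follow "nx" among the stored strings: {r, x}.
That node has 2 child edges.

2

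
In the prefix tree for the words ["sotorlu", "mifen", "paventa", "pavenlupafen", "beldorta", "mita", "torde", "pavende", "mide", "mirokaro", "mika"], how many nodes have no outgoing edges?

11

A leaf is a node with no children — equivalently, the end of a word that is not a proper prefix of any other stored word.
Those words: "beldorta", "mide", "mifen", "mika", "mirokaro", "mita", "pavende", "pavenlupafen", "paventa", "sotorlu", "torde"
Leaf count: 11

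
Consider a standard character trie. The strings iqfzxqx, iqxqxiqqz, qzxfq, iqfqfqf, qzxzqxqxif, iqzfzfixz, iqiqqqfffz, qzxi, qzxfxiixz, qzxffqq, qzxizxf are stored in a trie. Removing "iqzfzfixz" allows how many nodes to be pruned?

After clearing the end-marker at "iqzfzfixz", prune upward until reaching a node still needed by another word.
The suffix "zfzfixz" (7 nodes) is used only by "iqzfzfixz"; the node for "iq" still has the child "f", so pruning stops there.
Nodes removed: 7

7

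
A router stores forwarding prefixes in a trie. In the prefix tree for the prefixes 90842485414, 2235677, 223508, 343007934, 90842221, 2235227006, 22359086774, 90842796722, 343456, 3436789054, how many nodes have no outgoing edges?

10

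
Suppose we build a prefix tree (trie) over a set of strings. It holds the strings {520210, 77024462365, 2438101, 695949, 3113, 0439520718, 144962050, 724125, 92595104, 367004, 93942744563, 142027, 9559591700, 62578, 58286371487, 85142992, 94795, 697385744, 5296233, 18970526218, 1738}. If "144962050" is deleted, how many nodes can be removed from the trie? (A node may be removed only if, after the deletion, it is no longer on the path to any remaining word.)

Walk "144962050" from the leaf back toward the root, removing each node that no remaining word uses.
The suffix "4962050" (7 nodes) is used only by "144962050"; the node for "14" still has the child "2", so pruning stops there.
Nodes removed: 7

7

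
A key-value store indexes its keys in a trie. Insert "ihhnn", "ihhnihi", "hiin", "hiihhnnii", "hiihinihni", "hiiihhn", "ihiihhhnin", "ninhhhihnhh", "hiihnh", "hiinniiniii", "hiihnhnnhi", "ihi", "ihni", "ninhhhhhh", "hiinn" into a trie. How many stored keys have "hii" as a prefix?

Walk to "hii"; the words in its subtree are exactly those with that prefix.
Words under "hii": hiihhnnii, hiihinihni, hiihnh, hiihnhnnhi, hiiihhn, hiin, hiinn, hiinniiniii
Count: 8

8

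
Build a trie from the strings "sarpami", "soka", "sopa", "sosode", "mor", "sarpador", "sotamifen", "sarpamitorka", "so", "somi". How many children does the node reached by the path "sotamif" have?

1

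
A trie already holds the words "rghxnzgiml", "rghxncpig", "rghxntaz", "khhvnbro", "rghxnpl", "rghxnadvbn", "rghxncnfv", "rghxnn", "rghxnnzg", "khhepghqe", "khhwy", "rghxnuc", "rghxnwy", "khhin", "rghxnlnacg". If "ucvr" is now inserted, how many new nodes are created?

4

No existing word starts with "u", so every character of "ucvr" needs a new node.
4 − 0 = 4 new nodes.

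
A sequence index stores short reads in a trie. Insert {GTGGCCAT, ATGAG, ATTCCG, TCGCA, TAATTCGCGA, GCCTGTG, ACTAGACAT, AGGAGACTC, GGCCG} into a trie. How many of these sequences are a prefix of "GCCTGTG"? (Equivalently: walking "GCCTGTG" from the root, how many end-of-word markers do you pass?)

1

Traverse "GCCTGTG" character by character; count nodes along the way that are marked as word ends.
Prefixes of the query that are stored words: "GCCTGTG"
Count: 1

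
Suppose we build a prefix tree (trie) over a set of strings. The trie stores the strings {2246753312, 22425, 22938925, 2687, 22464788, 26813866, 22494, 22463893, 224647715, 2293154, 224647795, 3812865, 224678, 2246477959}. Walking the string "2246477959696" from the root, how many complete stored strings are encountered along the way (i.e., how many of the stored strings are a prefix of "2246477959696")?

2

Walk "2246477959696" from the root; an end-of-word marker is hit whenever a stored word is a prefix of "2246477959696".
Prefixes of the query that are stored words: "224647795", "2246477959"
Count: 2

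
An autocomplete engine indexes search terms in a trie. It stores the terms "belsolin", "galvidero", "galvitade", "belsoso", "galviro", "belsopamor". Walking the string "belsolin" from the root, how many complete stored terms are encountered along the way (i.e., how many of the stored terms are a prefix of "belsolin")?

1

Traverse "belsolin" character by character; count nodes along the way that are marked as word ends.
Prefixes of the query that are stored words: "belsolin"
Count: 1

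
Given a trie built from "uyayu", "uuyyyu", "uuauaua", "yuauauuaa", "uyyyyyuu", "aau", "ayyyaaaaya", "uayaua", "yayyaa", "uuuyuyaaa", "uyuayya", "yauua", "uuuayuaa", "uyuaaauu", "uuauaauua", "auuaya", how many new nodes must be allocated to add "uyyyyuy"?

Walking "uyyyyuy" from the root, the first 5 characters ("uyyyy") follow existing edges; "u" is the first miss.
Each of the 2 remaining characters creates one node.

2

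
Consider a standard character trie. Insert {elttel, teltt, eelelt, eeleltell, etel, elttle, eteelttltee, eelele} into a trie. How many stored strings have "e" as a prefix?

Filter for entries beginning with "e":
Words under "e": eelele, eelelt, eeleltell, elttel, elttle, eteelttltee, etel
Count: 7

7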